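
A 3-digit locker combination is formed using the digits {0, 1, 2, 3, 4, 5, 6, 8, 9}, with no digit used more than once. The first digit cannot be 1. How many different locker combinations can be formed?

448

The first digit has 9−1 = 8 choices (anything except 1).
The remaining 2 digits are filled from the other 8 symbols without repetition: 8 × 7 = 56.
Total: 8 × 56 = 448.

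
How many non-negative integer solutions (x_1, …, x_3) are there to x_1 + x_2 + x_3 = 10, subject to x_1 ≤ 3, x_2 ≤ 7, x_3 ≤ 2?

6

Without the upper bounds there are C(12,2) = 66 ways to split 10 among 3 variables.
Subtract solutions that violate a single cap (substitute x_i' = x_i − (cap_i+1)): x_1 ≥ 4 gives C(8,2) = 28; x_2 ≥ 8 gives C(4,2) = 6; x_3 ≥ 3 gives C(9,2) = 36. Together 70.
Add back pairs where two caps are both exceeded: 0 + 10 + 0 = 10.
By inclusion–exclusion the count is 66 − 70 + 10 = 6.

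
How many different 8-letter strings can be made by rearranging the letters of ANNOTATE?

5040

ANNOTATE has 8 letters with A appearing twice, N appearing twice, and T appearing twice.
So there are 8! / (2!·2!·2!) = 5040 distinguishable arrangements.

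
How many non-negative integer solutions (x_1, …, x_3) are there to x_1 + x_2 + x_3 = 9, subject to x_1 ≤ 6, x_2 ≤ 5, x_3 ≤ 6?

Without the upper bounds there are C(11,2) = 55 ways to split 9 among 3 variables.
Subtract solutions that violate a single cap (substitute x_i' = x_i − (cap_i+1)): x_1 ≥ 7 gives C(4,2) = 6; x_2 ≥ 6 gives C(5,2) = 10; x_3 ≥ 7 gives C(4,2) = 6. Together 22.
No two caps can be exceeded simultaneously, so the pair terms are all 0.
By inclusion–exclusion the count is 55 − 22 + 0 = 33.

33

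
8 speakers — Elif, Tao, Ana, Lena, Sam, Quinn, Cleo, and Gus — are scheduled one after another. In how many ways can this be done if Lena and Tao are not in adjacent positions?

Of the 8! = 40320 arrangements, those with Lena and Tao adjacent number 2 × 7! = 10080 (treat the pair as a block with 2 internal orders).
Complementary counting: 40320 − 10080 = 30240.

30240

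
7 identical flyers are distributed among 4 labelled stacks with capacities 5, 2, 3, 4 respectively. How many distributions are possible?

52

Without the upper bounds there are C(10,3) = 120 ways to split 7 among 4 stacks.
Subtract solutions that violate a single cap (substitute x_i' = x_i − (cap_i+1)): x_1 ≥ 6 gives C(4,3) = 4; x_2 ≥ 3 gives C(7,3) = 35; x_3 ≥ 4 gives C(6,3) = 20; x_4 ≥ 5 gives C(5,3) = 10. Together 69.
Add back pairs where two caps are both exceeded: 0 + 0 + 0 + 1 + 0 + 0 = 1.
By inclusion–exclusion the count is 120 − 69 + 1 = 52.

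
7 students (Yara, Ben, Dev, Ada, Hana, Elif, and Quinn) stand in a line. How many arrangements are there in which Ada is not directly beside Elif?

There are 7! = 5040 arrangements in all. If Ada and Elif are adjacent, merging them into one block gives 2·(6)! = 1440 arrangements.
So 5040 − 1440 = 3600 arrangements keep them apart.

3600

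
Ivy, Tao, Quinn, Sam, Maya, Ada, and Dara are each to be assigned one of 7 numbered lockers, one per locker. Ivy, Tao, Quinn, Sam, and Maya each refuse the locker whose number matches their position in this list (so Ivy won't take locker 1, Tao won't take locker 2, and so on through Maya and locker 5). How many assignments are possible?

Let Aᵢ (for 1 ≤ i ≤ 5) be the placements that put person i in their forbidden locker. Any j of these fix j positions, leaving (7−j)! ways to fill the rest, and there are C(5,j) ways to pick which j.
By inclusion–exclusion, the number of valid placements is Σ_{j=0}^{5} (−1)^j C(5,j)·(7−j)!.
Computing: 5040 − 3600 + 1200 − 240 + 30 − 2 = 2428.

2428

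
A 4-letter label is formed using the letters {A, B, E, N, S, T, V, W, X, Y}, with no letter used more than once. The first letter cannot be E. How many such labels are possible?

The first letter has 10−1 = 9 choices (anything except E).
The remaining 3 letters are filled from the other 9 symbols without repetition: 9 × 8 × 7 = 504.
Total: 9 × 504 = 4536.

4536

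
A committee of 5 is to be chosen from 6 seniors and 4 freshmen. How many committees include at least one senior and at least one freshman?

246

Total 5-person selections from all 10: C(10,5) = 252.
Subtract selections that omit an entire group: no seniors → C(4,5) = 0; no freshmen → C(6,5) = 6.
Both groups omitted at once is impossible, so 252 − 6 = 246.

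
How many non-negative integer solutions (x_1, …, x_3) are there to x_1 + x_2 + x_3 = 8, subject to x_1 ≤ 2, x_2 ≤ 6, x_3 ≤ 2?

6

Without the upper bounds there are C(10,2) = 45 ways to split 8 among 3 variables.
Subtract solutions that violate a single cap (substitute x_i' = x_i − (cap_i+1)): x_1 ≥ 3 gives C(7,2) = 21; x_2 ≥ 7 gives C(3,2) = 3; x_3 ≥ 3 gives C(7,2) = 21. Together 45.
Add back pairs where two caps are both exceeded: 0 + 6 + 0 = 6.
By inclusion–exclusion the count is 45 − 45 + 6 = 6.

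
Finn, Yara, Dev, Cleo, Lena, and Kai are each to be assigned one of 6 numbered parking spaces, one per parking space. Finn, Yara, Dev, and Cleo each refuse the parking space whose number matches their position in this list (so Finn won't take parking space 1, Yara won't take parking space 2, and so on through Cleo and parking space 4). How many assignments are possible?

362

Let Aᵢ (for 1 ≤ i ≤ 4) be the placements that put person i in their forbidden parking space. Any j of these fix j positions, leaving (6−j)! ways to fill the rest, and there are C(4,j) ways to pick which j.
By inclusion–exclusion, the number of valid placements is Σ_{j=0}^{4} (−1)^j C(4,j)·(6−j)!.
Computing: 720 − 480 + 144 − 24 + 2 = 362.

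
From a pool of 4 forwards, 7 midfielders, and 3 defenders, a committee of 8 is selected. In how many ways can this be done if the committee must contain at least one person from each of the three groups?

2793

With no constraint there are C(14,8) = 3003 possible selections.
Subtract selections that omit an entire group: no forwards → C(10,8) = 45; no midfielders → C(7,8) = 0; no defenders → C(11,8) = 165.
Add back selections omitting two groups (i.e. drawn from a single group): C(4,8) + C(7,8) + C(3,8) = 0.
By inclusion–exclusion: 3003 − 210 + 0 = 2793.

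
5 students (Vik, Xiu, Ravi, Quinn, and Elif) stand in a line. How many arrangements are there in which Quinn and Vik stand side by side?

48

Place the 3 others and the Quinn-Vik pair as 4 objects in a line; the pair has 2 internal arrangements.
So the count is 2·(4)! = 48.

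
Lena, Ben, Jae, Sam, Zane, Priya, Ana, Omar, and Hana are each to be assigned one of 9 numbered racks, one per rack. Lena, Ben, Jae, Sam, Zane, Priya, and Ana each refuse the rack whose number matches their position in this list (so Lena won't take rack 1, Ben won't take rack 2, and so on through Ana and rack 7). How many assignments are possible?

165016

Let Aᵢ (for 1 ≤ i ≤ 7) be the placements that put person i in their forbidden rack. Any j of these fix j positions, leaving (9−j)! ways to fill the rest, and there are C(7,j) ways to pick which j.
By inclusion–exclusion, the number of valid placements is Σ_{j=0}^{7} (−1)^j C(7,j)·(9−j)!.
Computing: 362880 − 282240 + 105840 − 25200 + 4200 − 504 + 42 − 2 = 165016.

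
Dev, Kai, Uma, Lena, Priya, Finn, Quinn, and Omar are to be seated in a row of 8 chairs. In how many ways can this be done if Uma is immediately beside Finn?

10080

Glue Uma and Finn into one block (2 internal orders), leaving 7 units to arrange in a row.
So the count is 2·(7)! = 10080.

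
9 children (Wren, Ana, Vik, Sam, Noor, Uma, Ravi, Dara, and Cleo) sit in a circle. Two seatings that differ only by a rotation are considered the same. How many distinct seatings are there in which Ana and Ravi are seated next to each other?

Treat {Ana, Ravi} as one unit (2 internal orders) and seat the resulting 8 units around the table: (7)! circular arrangements.
So 2 × (7)! = 2 × 5040 = 10080.

10080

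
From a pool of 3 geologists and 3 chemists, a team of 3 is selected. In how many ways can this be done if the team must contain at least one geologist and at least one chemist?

Unrestricted: C(6,3) = 20 ways to pick any 3 of the 6.
Selections missing a whole group: no geologists → C(3,3) = 1; no chemists → C(3,3) = 1.
Both groups omitted at once is impossible, so 20 − 2 = 18.

18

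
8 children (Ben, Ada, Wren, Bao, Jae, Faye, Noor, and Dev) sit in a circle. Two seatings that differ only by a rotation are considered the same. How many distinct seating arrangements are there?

Seat Ben anywhere (absorbing the rotational symmetry), then permute the other 7: (7)! = 5040.

5040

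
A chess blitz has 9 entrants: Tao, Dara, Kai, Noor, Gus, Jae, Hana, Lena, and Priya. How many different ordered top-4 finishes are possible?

There are 9 choices for 1st place, 8 for 2nd, and so on down to 6 for position 4.
That gives 9 × 8 × 7 × 6 = 3024.

3024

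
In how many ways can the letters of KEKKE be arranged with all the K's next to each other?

Treat the 3 copies of K as a single block. The multiset to arrange is then {KKK, E, E}, 3 items in all.
That gives (3)!/(2!) = 3 arrangements.

3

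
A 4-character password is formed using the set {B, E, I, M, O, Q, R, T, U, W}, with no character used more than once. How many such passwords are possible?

5040

With no repetition, fill the 4 characters in order: 10 choices, then 9, down to 7.
10 × 9 × 8 × 7 = 5040.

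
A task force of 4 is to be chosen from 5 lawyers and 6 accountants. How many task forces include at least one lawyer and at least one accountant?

310

Unrestricted: C(11,4) = 330 ways to pick any 4 of the 11.
Selections missing a whole group: no lawyers → C(6,4) = 15; no accountants → C(5,4) = 5.
Both groups omitted at once is impossible, so 330 − 20 = 310.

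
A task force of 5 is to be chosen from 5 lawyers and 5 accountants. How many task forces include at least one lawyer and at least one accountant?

250

Total 5-person selections from all 10: C(10,5) = 252.
Subtract selections that omit an entire group: no lawyers → C(5,5) = 1; no accountants → C(5,5) = 1.
Both groups omitted at once is impossible, so 252 − 2 = 250.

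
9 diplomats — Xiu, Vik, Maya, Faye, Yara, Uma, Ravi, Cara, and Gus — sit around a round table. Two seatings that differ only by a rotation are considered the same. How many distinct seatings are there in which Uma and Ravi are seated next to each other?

10080

Glue Uma and Ravi into a block (2 internal orders). Seating 8 units around a circle gives (7)! arrangements.
So 2 × (7)! = 2 × 5040 = 10080.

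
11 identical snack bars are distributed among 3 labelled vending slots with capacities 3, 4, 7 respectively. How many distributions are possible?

By stars and bars, unrestricted non-negative solutions to x_1+…+x_3 = 11 number C(11+2,2) = 78.
Subtract solutions that violate a single cap (substitute x_i' = x_i − (cap_i+1)): x_1 ≥ 4 gives C(9,2) = 36; x_2 ≥ 5 gives C(8,2) = 28; x_3 ≥ 8 gives C(5,2) = 10. Together 74.
Add back pairs where two caps are both exceeded: 6 + 0 + 0 = 6.
By inclusion–exclusion the count is 78 − 74 + 6 = 10.

10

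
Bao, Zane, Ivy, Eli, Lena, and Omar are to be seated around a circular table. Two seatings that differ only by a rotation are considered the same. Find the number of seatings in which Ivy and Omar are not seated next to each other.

Without the restriction there are (5)! = 120 seatings.
Those with Ivy next to Omar: fuse the pair into one unit and seat 5 units around a circle — 2·(4)! = 48.
Subtracting, 120 − 48 = 72.

72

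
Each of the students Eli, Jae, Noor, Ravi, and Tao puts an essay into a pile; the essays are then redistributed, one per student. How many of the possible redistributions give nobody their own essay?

44

Let Aᵢ be the assignments in which student i gets their own essay. We want the size of the complement of A₁∪…∪A_5.
By inclusion–exclusion this is Σ_{j=0}^{5} (−1)^j C(5,j)·(5−j)!.
Computing: 120 − 120 + 60 − 20 + 5 − 1 = 44.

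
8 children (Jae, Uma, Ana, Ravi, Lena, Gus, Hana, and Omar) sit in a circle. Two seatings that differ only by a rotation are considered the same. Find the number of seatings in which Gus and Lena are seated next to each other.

Glue Gus and Lena into a block (2 internal orders). Seating 7 units around a circle gives (6)! arrangements.
So 2 × (6)! = 2 × 720 = 1440.

1440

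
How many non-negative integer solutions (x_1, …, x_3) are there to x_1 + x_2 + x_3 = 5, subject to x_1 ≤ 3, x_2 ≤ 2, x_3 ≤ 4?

Ignoring the caps, the number of non-negative solutions to x_1+…+x_3 = 5 is C(7,2) = 21.
Subtract solutions that violate a single cap (substitute x_i' = x_i − (cap_i+1)): x_1 ≥ 4 gives C(3,2) = 3; x_2 ≥ 3 gives C(4,2) = 6; x_3 ≥ 5 gives C(2,2) = 1. Together 10.
No two caps can be exceeded simultaneously, so the pair terms are all 0.
By inclusion–exclusion the count is 21 − 10 + 0 = 11.

11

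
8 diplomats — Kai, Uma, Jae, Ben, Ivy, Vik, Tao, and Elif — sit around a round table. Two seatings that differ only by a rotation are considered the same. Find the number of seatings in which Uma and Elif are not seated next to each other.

All circular seatings of 8 people number (7)! = 5040.
Seatings with Uma beside Elif: treat them as a block with 2 internal orders, giving 2 × (6)! = 1440.
Subtracting, 5040 − 1440 = 3600.

3600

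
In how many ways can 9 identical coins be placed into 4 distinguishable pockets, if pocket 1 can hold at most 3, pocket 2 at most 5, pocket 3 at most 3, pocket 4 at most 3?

44

By stars and bars, unrestricted non-negative solutions to x_1+…+x_4 = 9 number C(9+3,3) = 220.
Subtract solutions that violate a single cap (substitute x_i' = x_i − (cap_i+1)): x_1 ≥ 4 gives C(8,3) = 56; x_2 ≥ 6 gives C(6,3) = 20; x_3 ≥ 4 gives C(8,3) = 56; x_4 ≥ 4 gives C(8,3) = 56. Together 188.
Add back pairs where two caps are both exceeded: 0 + 4 + 4 + 0 + 0 + 4 = 12.
By inclusion–exclusion the count is 220 − 188 + 12 = 44.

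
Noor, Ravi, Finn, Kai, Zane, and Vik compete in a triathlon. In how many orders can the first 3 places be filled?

This is an ordered selection of 3 from 6: P(6,3).
That gives 6 × 5 × 4 = 120.

120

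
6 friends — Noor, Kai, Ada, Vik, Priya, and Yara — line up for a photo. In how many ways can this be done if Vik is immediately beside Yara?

Treat {Vik, Yara} as a single unit. There are 5 units to order, and the pair itself can be ordered 2 ways.
That gives 2 × 5! = 2 × 120 = 240.

240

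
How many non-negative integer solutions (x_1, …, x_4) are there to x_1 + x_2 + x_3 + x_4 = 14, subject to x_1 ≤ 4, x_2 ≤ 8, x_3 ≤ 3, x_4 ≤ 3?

33

Without the upper bounds there are C(17,3) = 680 ways to split 14 among 4 variables.
Subtract solutions that violate a single cap (substitute x_i' = x_i − (cap_i+1)): x_1 ≥ 5 gives C(12,3) = 220; x_2 ≥ 9 gives C(8,3) = 56; x_3 ≥ 4 gives C(13,3) = 286; x_4 ≥ 4 gives C(13,3) = 286. Together 848.
Add back pairs where two caps are both exceeded: 1 + 56 + 56 + 4 + 4 + 84 = 205.
Subtract triples: 0 + 0 + 4 + 0 = 4.
By inclusion–exclusion the count is 680 − 848 + 205 − 4 = 33.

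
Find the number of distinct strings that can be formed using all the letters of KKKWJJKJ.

The 8 letters of KKKWJJKJ have repeats: J appearing 3 times and K appearing 4 times.
Dividing 8! = 40320 by 4!·3! = 144 for the repeated letters gives 280.

280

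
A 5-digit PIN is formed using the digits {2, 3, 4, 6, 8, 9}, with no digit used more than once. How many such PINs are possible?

720

This is a permutation of 5 out of 6: P(6,5) = 6!/1!.
That product is 6 × 5 × 4 × 3 × 2 = 720.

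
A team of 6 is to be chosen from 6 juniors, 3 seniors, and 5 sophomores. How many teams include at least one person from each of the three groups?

2430

Unrestricted: C(14,6) = 3003 ways to pick any 6 of the 14.
Selections missing a whole group: no juniors → C(8,6) = 28; no seniors → C(11,6) = 462; no sophomores → C(9,6) = 84.
Add back selections omitting two groups (i.e. drawn from a single group): C(6,6) + C(3,6) + C(5,6) = 1.
By inclusion–exclusion: 3003 − 574 + 1 = 2430.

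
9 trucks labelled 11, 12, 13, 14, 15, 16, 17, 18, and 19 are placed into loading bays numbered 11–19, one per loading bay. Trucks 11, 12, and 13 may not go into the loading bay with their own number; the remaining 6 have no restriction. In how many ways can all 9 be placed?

256320

Let Aᵢ (for i ∈ {11, 12, 13}) be the placements that put truck i in its forbidden loading bay. Any j of these fix j positions, leaving (9−j)! ways to fill the rest, and there are C(3,j) ways to pick which j.
By inclusion–exclusion, the number of valid placements is Σ_{j=0}^{3} (−1)^j C(3,j)·(9−j)!.
Computing: 362880 − 120960 + 15120 − 720 = 256320.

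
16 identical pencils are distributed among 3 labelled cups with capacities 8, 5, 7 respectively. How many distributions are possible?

Without the upper bounds there are C(18,2) = 153 ways to split 16 among 3 cups.
Subtract solutions that violate a single cap (substitute x_i' = x_i − (cap_i+1)): x_1 ≥ 9 gives C(9,2) = 36; x_2 ≥ 6 gives C(12,2) = 66; x_3 ≥ 8 gives C(10,2) = 45. Together 147.
Add back pairs where two caps are both exceeded: 3 + 0 + 6 = 9.
By inclusion–exclusion the count is 153 − 147 + 9 = 15.

15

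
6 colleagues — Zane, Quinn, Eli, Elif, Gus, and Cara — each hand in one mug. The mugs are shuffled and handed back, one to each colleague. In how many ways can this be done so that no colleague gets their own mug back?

Let Aᵢ be the assignments in which colleague i gets their own mug. We want the size of the complement of A₁∪…∪A_6.
By inclusion–exclusion this is Σ_{j=0}^{6} (−1)^j C(6,j)·(6−j)!.
Computing: 720 − 720 + 360 − 120 + 30 − 6 + 1 = 265.

265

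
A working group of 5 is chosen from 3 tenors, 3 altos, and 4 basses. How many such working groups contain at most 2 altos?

Split by how many altos are chosen (0 through 2).
Sum: C(3,0)·C(7,5) + C(3,1)·C(7,4) + C(3,2)·C(7,3) = 21 + 105 + 105 = 231.

231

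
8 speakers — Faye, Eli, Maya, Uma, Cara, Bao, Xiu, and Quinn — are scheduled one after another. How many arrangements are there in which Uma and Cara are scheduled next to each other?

10080

Treat {Uma, Cara} as a single unit. There are 7 units to order, and the pair itself can be ordered 2 ways.
So the count is 2·(7)! = 10080.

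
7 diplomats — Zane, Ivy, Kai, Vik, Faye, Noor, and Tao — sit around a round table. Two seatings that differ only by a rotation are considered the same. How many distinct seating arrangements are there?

Fix one person's seat to break rotational symmetry; the remaining 6 people can be arranged in (6)! = 720 ways.

720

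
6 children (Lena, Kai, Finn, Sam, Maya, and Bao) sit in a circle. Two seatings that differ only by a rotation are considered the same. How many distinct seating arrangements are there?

Seat Lena anywhere (absorbing the rotational symmetry), then permute the other 5: (5)! = 120.

120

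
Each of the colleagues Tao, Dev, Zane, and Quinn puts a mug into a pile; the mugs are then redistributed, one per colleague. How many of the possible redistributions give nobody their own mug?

Let Aᵢ be the assignments in which colleague i gets their own mug. We want the size of the complement of A₁∪…∪A_4.
By inclusion–exclusion this is Σ_{j=0}^{4} (−1)^j C(4,j)·(4−j)!.
Computing: 24 − 24 + 12 − 4 + 1 = 9.

9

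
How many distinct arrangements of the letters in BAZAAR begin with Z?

With the first slot taken by Z, it remains to arrange the other 5 letters (BAAAR).
Those 5 letters have A appearing 3 times, giving (5)!/(3!) = 20.

20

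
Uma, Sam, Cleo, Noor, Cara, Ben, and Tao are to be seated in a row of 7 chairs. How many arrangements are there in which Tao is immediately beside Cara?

Glue Tao and Cara into one block (2 internal orders), leaving 6 units to arrange in a row.
So the count is 2·(6)! = 1440.

1440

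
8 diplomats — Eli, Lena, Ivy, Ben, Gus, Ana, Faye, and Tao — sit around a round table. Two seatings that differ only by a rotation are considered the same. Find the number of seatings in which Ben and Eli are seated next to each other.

1440

Glue Ben and Eli into a block (2 internal orders). Seating 7 units around a circle gives (6)! arrangements.
So 2 × (6)! = 2 × 720 = 1440.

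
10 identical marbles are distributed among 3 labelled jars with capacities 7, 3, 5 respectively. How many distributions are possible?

By stars and bars, unrestricted non-negative solutions to x_1+…+x_3 = 10 number C(10+2,2) = 66.
Subtract solutions that violate a single cap (substitute x_i' = x_i − (cap_i+1)): x_1 ≥ 8 gives C(4,2) = 6; x_2 ≥ 4 gives C(8,2) = 28; x_3 ≥ 6 gives C(6,2) = 15. Together 49.
Add back pairs where two caps are both exceeded: 0 + 0 + 1 = 1.
By inclusion–exclusion the count is 66 − 49 + 1 = 18.

18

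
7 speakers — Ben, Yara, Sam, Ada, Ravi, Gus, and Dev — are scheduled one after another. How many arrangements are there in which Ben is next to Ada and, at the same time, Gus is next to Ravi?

Treat {Ben,Ada} as one block (2 orders) and {Gus,Ravi} as another (2 orders).
That leaves 5 units to arrange: 2 × 2 × 5! = 4 × 120 = 480.

480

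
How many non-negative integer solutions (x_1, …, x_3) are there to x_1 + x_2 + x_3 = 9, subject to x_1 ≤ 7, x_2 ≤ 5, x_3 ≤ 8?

Without the upper bounds there are C(11,2) = 55 ways to split 9 among 3 variables.
Subtract solutions that violate a single cap (substitute x_i' = x_i − (cap_i+1)): x_1 ≥ 8 gives C(3,2) = 3; x_2 ≥ 6 gives C(5,2) = 10; x_3 ≥ 9 gives C(2,2) = 1. Together 14.
No two caps can be exceeded simultaneously, so the pair terms are all 0.
By inclusion–exclusion the count is 55 − 14 + 0 = 41.

41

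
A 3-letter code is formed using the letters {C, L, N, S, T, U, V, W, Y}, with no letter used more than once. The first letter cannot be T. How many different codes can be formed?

The first letter has 9−1 = 8 choices (anything except T).
The remaining 2 letters are filled from the other 8 symbols without repetition: 8 × 7 = 56.
Total: 8 × 56 = 448.

448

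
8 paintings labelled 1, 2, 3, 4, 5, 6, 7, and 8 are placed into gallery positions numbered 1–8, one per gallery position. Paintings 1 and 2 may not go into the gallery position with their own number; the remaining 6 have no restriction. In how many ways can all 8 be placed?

30960

Let Aᵢ (for i ∈ {1, 2}) be the placements that put painting i in its forbidden gallery position. Any j of these fix j positions, leaving (8−j)! ways to fill the rest, and there are C(2,j) ways to pick which j.
By inclusion–exclusion, the number of valid placements is Σ_{j=0}^{2} (−1)^j C(2,j)·(8−j)!.
Computing: 40320 − 10080 + 720 = 30960.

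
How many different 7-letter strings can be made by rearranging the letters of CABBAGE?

1260

Letter multiplicities in CABBAGE: A×2, B×2, C×1, E×1, G×1.
Dividing 7! = 5040 by 2!·2! = 4 for the repeated letters gives 1260.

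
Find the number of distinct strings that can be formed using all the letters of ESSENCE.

Letter multiplicities in ESSENCE: C×1, E×3, N×1, S×2.
So there are 7! / (3!·2!) = 420 distinguishable arrangements.

420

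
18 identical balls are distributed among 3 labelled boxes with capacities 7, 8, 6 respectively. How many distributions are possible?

Ignoring the caps, the number of non-negative solutions to x_1+…+x_3 = 18 is C(20,2) = 190.
Subtract solutions that violate a single cap (substitute x_i' = x_i − (cap_i+1)): x_1 ≥ 8 gives C(12,2) = 66; x_2 ≥ 9 gives C(11,2) = 55; x_3 ≥ 7 gives C(13,2) = 78. Together 199.
Add back pairs where two caps are both exceeded: 3 + 10 + 6 = 19.
By inclusion–exclusion the count is 190 − 199 + 19 = 10.

10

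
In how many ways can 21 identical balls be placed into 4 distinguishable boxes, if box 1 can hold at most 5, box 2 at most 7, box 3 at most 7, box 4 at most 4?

By stars and bars, unrestricted non-negative solutions to x_1+…+x_4 = 21 number C(21+3,3) = 2024.
Subtract solutions that violate a single cap (substitute x_i' = x_i − (cap_i+1)): x_1 ≥ 6 gives C(18,3) = 816; x_2 ≥ 8 gives C(16,3) = 560; x_3 ≥ 8 gives C(16,3) = 560; x_4 ≥ 5 gives C(19,3) = 969. Together 2905.
Add back pairs where two caps are both exceeded: 120 + 120 + 286 + 56 + 165 + 165 = 912.
Subtract triples: 0 + 10 + 10 + 1 = 21.
By inclusion–exclusion the count is 2024 − 2905 + 912 − 21 = 10.

10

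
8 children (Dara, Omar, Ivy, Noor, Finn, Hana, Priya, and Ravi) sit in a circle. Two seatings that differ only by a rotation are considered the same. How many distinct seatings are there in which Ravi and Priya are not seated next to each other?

Without the restriction there are (7)! = 5040 seatings.
Those with Ravi next to Priya: fuse the pair into one unit and seat 7 units around a circle — 2·(6)! = 1440.
Subtracting, 5040 − 1440 = 3600.

3600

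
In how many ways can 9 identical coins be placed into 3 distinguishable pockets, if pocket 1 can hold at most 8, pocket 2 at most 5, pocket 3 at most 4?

Ignoring the caps, the number of non-negative solutions to x_1+…+x_3 = 9 is C(11,2) = 55.
Subtract solutions that violate a single cap (substitute x_i' = x_i − (cap_i+1)): x_1 ≥ 9 gives C(2,2) = 1; x_2 ≥ 6 gives C(5,2) = 10; x_3 ≥ 5 gives C(6,2) = 15. Together 26.
No two caps can be exceeded simultaneously, so the pair terms are all 0.
By inclusion–exclusion the count is 55 − 26 + 0 = 29.

29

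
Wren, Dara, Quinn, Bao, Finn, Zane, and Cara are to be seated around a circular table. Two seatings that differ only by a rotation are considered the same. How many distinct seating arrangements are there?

720

Fix one person's seat to break rotational symmetry; the remaining 6 people can be arranged in (6)! = 720 ways.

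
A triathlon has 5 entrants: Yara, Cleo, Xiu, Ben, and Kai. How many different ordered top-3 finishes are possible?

This is an ordered selection of 3 from 5: P(5,3).
That gives 5 × 4 × 3 = 60.

60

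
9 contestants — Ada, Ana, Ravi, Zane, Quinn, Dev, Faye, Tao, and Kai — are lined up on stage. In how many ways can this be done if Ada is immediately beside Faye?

80640

Place the 7 others and the Ada-Faye pair as 8 objects in a line; the pair has 2 internal arrangements.
So the count is 2·(8)! = 80640.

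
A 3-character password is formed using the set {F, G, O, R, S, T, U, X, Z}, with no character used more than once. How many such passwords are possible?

504

With no repetition, fill the 3 characters in order: 9 choices, then 8, down to 7.
That product is 9 × 8 × 7 = 504.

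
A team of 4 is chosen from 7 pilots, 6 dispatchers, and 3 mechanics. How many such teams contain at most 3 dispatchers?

Split by how many dispatchers are chosen (0 through 3).
Sum: C(6,0)·C(10,4) + C(6,1)·C(10,3) + C(6,2)·C(10,2) + C(6,3)·C(10,1) = 210 + 720 + 675 + 200 = 1805.

1805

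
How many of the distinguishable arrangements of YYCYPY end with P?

5

With the last slot taken by P, it remains to arrange the other 5 letters (YYCYY).
Those 5 letters have Y appearing 4 times, giving (5)!/(4!) = 5.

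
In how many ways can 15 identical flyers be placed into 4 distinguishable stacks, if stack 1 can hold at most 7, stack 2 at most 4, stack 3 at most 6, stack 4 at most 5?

Ignoring the caps, the number of non-negative solutions to x_1+…+x_4 = 15 is C(18,3) = 816.
Subtract solutions that violate a single cap (substitute x_i' = x_i − (cap_i+1)): x_1 ≥ 8 gives C(10,3) = 120; x_2 ≥ 5 gives C(13,3) = 286; x_3 ≥ 7 gives C(11,3) = 165; x_4 ≥ 6 gives C(12,3) = 220. Together 791.
Add back pairs where two caps are both exceeded: 10 + 1 + 4 + 20 + 35 + 10 = 80.
By inclusion–exclusion the count is 816 − 791 + 80 = 105.

105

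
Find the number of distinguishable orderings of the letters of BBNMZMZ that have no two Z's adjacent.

450

Total arrangements of BBNMZMZ: 7!/(2!·2!·2!) = 630.
If the two Z's are adjacent, glue them into one block, leaving 6 items to arrange: (6)!/(2!·2!) = 180 ways.
Subtracting, 630 − 180 = 450 arrangements keep the Z's apart.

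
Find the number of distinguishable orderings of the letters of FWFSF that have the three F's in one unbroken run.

Treat the 3 copies of F as a single block. The multiset to arrange is then {FFF, S, W}, 3 items in all.
All 3 items are distinct, so there are (3)! = 6 arrangements.

6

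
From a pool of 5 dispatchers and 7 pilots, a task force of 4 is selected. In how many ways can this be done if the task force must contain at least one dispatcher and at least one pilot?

455

Total 4-person selections from all 12: C(12,4) = 495.
Subtract selections that omit an entire group: no dispatchers → C(7,4) = 35; no pilots → C(5,4) = 5.
Both groups omitted at once is impossible, so 495 − 40 = 455.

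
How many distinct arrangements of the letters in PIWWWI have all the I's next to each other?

Treat the 2 copies of I as a single block. The multiset to arrange is then {II, P, W, W, W}, 5 items in all.
That gives (5)!/(3!) = 20 arrangements.

20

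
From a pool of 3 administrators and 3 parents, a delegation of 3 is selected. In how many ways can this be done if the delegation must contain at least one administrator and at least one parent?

Total 3-person selections from all 6: C(6,3) = 20.
Selections missing a whole group: no administrators → C(3,3) = 1; no parents → C(3,3) = 1.
Both groups omitted at once is impossible, so 20 − 2 = 18.

18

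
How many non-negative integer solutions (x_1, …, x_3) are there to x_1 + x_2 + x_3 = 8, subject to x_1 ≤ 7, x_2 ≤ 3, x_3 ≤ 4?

Without the upper bounds there are C(10,2) = 45 ways to split 8 among 3 variables.
Subtract solutions that violate a single cap (substitute x_i' = x_i − (cap_i+1)): x_1 ≥ 8 gives C(2,2) = 1; x_2 ≥ 4 gives C(6,2) = 15; x_3 ≥ 5 gives C(5,2) = 10. Together 26.
No two caps can be exceeded simultaneously, so the pair terms are all 0.
By inclusion–exclusion the count is 45 − 26 + 0 = 19.

19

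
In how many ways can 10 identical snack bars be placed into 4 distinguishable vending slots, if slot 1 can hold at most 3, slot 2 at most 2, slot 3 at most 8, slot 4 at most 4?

56

By stars and bars, unrestricted non-negative solutions to x_1+…+x_4 = 10 number C(10+3,3) = 286.
Subtract solutions that violate a single cap (substitute x_i' = x_i − (cap_i+1)): x_1 ≥ 4 gives C(9,3) = 84; x_2 ≥ 3 gives C(10,3) = 120; x_3 ≥ 9 gives C(4,3) = 4; x_4 ≥ 5 gives C(8,3) = 56. Together 264.
Add back pairs where two caps are both exceeded: 20 + 0 + 4 + 0 + 10 + 0 = 34.
By inclusion–exclusion the count is 286 − 264 + 34 = 56.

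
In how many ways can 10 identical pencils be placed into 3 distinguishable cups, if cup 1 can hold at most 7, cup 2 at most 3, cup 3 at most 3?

Without the upper bounds there are C(12,2) = 66 ways to split 10 among 3 cups.
Subtract solutions that violate a single cap (substitute x_i' = x_i − (cap_i+1)): x_1 ≥ 8 gives C(4,2) = 6; x_2 ≥ 4 gives C(8,2) = 28; x_3 ≥ 4 gives C(8,2) = 28. Together 62.
Add back pairs where two caps are both exceeded: 0 + 0 + 6 = 6.
By inclusion–exclusion the count is 66 − 62 + 6 = 10.

10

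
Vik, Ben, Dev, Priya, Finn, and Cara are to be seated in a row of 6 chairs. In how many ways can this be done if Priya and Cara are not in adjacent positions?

480

Of the 6! = 720 arrangements, those with Priya and Cara adjacent number 2 × 5! = 240 (treat the pair as a block with 2 internal orders).
So 720 − 240 = 480 arrangements keep them apart.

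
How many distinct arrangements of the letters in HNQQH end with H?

12

Fix H in the last position and arrange the remaining 4 letters.
Those 4 letters have Q appearing twice, giving (4)!/(2!) = 12.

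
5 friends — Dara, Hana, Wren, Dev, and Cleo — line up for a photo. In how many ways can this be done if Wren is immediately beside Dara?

Glue Wren and Dara into one block (2 internal orders), leaving 4 units to arrange in a row.
That gives 2 × 4! = 2 × 24 = 48.

48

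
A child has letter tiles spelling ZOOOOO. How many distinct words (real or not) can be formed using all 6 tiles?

Letter multiplicities in ZOOOOO: O×5, Z×1.
So there are 6! / (5!) = 6 distinguishable arrangements.

6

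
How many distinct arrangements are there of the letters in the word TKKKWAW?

The 7 letters of TKKKWAW have repeats: K appearing 3 times and W appearing twice.
Dividing 7! = 5040 by 3!·2! = 12 for the repeated letters gives 420.

420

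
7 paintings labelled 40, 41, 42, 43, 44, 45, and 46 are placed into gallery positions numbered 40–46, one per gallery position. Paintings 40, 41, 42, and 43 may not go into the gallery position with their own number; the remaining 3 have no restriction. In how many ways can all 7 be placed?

2790

Let Aᵢ (for 40 ≤ i ≤ 43) be the placements that put painting i in its forbidden gallery position. Any j of these fix j positions, leaving (7−j)! ways to fill the rest, and there are C(4,j) ways to pick which j.
By inclusion–exclusion, the number of valid placements is Σ_{j=0}^{4} (−1)^j C(4,j)·(7−j)!.
Computing: 5040 − 2880 + 720 − 96 + 6 = 2790.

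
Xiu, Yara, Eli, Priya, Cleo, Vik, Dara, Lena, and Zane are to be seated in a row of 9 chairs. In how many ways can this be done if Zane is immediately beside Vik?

Glue Zane and Vik into one block (2 internal orders), leaving 8 units to arrange in a row.
So the count is 2·(8)! = 80640.

80640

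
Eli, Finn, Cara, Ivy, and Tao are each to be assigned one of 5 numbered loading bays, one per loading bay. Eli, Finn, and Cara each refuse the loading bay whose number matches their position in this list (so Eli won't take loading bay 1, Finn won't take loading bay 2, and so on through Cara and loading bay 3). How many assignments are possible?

Let Aᵢ (for i ∈ {1, 2, 3}) be the placements that put person i in their forbidden loading bay. Any j of these fix j positions, leaving (5−j)! ways to fill the rest, and there are C(3,j) ways to pick which j.
By inclusion–exclusion, the number of valid placements is Σ_{j=0}^{3} (−1)^j C(3,j)·(5−j)!.
Computing: 120 − 72 + 18 − 2 = 64.

64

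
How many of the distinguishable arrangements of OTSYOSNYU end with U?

5040

With the last slot taken by U, it remains to arrange the other 8 letters (OTSYOSNY).
Those 8 letters have O appearing twice, S appearing twice, and Y appearing twice, giving (8)!/(2!·2!·2!) = 5040.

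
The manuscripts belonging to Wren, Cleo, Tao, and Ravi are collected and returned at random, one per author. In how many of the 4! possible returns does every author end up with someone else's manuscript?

Count assignments avoiding every fixed point. For any j of the 4 authors fixed to their own manuscript, the other 4−j can be arranged in (4−j)! ways.
By inclusion–exclusion this is Σ_{j=0}^{4} (−1)^j C(4,j)·(4−j)!.
Computing: 24 − 24 + 12 − 4 + 1 = 9.

9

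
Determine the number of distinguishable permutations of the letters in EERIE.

EERIE has 5 letters with E appearing 3 times.
The number of distinct arrangements is 5!/(3!) = 120/6 = 20.

20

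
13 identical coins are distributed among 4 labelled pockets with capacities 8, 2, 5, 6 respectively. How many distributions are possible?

95

Ignoring the caps, the number of non-negative solutions to x_1+…+x_4 = 13 is C(16,3) = 560.
Subtract solutions that violate a single cap (substitute x_i' = x_i − (cap_i+1)): x_1 ≥ 9 gives C(7,3) = 35; x_2 ≥ 3 gives C(13,3) = 286; x_3 ≥ 6 gives C(10,3) = 120; x_4 ≥ 7 gives C(9,3) = 84. Together 525.
Add back pairs where two caps are both exceeded: 4 + 0 + 0 + 35 + 20 + 1 = 60.
By inclusion–exclusion the count is 560 − 525 + 60 = 95.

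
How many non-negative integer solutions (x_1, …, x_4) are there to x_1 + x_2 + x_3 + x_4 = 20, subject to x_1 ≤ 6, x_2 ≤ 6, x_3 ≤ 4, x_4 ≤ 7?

By stars and bars, unrestricted non-negative solutions to x_1+…+x_4 = 20 number C(20+3,3) = 1771.
Subtract solutions that violate a single cap (substitute x_i' = x_i − (cap_i+1)): x_1 ≥ 7 gives C(16,3) = 560; x_2 ≥ 7 gives C(16,3) = 560; x_3 ≥ 5 gives C(18,3) = 816; x_4 ≥ 8 gives C(15,3) = 455. Together 2391.
Add back pairs where two caps are both exceeded: 84 + 165 + 56 + 165 + 56 + 120 = 646.
Subtract triples: 4 + 0 + 1 + 1 = 6.
By inclusion–exclusion the count is 1771 − 2391 + 646 − 6 = 20.

20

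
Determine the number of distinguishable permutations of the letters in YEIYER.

Letter multiplicities in YEIYER: E×2, I×1, R×1, Y×2.
So there are 6! / (2!·2!) = 180 distinguishable arrangements.

180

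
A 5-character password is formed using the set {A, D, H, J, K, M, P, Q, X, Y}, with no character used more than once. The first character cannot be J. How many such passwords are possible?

The first character has 10−1 = 9 choices (anything except J).
The remaining 4 characters are filled from the other 9 symbols without repetition: 9 × 8 × 7 × 6 = 3024.
Total: 9 × 3024 = 27216.

27216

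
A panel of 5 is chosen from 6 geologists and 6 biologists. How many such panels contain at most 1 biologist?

Split by how many biologists are chosen (0 through 1).
Sum: C(6,0)·C(6,5) + C(6,1)·C(6,4) = 6 + 90 = 96.

96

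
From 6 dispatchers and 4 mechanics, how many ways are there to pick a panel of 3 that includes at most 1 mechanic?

80

Split by how many mechanics are chosen (0 through 1).
Sum: C(4,0)·C(6,3) + C(4,1)·C(6,2) = 20 + 60 = 80.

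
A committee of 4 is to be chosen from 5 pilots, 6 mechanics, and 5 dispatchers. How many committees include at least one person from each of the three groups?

975

With no constraint there are C(16,4) = 1820 possible selections.
Subtract selections that omit an entire group: no pilots → C(11,4) = 330; no mechanics → C(10,4) = 210; no dispatchers → C(11,4) = 330.
Add back selections omitting two groups (i.e. drawn from a single group): C(5,4) + C(6,4) + C(5,4) = 25.
By inclusion–exclusion: 1820 − 870 + 25 = 975.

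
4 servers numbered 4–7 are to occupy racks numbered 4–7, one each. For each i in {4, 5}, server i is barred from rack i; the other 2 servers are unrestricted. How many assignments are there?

Let Aᵢ (for i ∈ {4, 5}) be the placements that put server i in its forbidden rack. Any j of these fix j positions, leaving (4−j)! ways to fill the rest, and there are C(2,j) ways to pick which j.
By inclusion–exclusion, the number of valid placements is Σ_{j=0}^{2} (−1)^j C(2,j)·(4−j)!.
Computing: 24 − 12 + 2 = 14.

14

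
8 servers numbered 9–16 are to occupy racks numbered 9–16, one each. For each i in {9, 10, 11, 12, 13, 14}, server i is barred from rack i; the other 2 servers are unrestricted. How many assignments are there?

Let Aᵢ (for 9 ≤ i ≤ 14) be the placements that put server i in its forbidden rack. Any j of these fix j positions, leaving (8−j)! ways to fill the rest, and there are C(6,j) ways to pick which j.
By inclusion–exclusion, the number of valid placements is Σ_{j=0}^{6} (−1)^j C(6,j)·(8−j)!.
Computing: 40320 − 30240 + 10800 − 2400 + 360 − 36 + 2 = 18806.

18806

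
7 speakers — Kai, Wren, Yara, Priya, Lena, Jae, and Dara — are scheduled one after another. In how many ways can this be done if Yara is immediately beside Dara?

1440

Glue Yara and Dara into one block (2 internal orders), leaving 6 units to arrange in a row.
That gives 2 × 6! = 2 × 720 = 1440.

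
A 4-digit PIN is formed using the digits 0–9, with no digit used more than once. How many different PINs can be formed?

This is a permutation of 4 out of 10: P(10,4) = 10!/6!.
That product is 10 × 9 × 8 × 7 = 5040.

5040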